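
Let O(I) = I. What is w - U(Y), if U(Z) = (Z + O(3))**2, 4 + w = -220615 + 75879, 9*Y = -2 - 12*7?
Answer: -11727421/81 ≈ -1.4478e+5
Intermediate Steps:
Y = -86/9 (Y = (-2 - 12*7)/9 = (-2 - 84)/9 = (1/9)*(-86) = -86/9 ≈ -9.5556)
w = -144740 (w = -4 + (-220615 + 75879) = -4 - 144736 = -144740)
U(Z) = (3 + Z)**2 (U(Z) = (Z + 3)**2 = (3 + Z)**2)
w - U(Y) = -144740 - (3 - 86/9)**2 = -144740 - (-59/9)**2 = -144740 - 1*3481/81 = -144740 - 3481/81 = -11727421/81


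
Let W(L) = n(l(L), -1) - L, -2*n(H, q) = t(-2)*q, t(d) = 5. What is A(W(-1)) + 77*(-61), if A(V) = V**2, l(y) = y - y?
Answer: -18739/4 ≈ -4684.8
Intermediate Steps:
l(y) = 0
n(H, q) = -5*q/2
W(L) = 5/2 - L (W(L) = -5/2*(-1) - L = 5/2 - L)
A(W(-1)) + 77*(-61) = (5/2 - 1*(-1))**2 + 77*(-61) = (5/2 + 1)**2 - 4697 = (7/2)**2 - 4697 = 49/4 - 4697 = -18739/4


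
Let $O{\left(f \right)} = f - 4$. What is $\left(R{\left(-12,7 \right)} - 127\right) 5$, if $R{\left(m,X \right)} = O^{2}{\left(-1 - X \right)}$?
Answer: $85$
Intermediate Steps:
$O{\left(f \right)} = -4 + f$ ($O{\left(f \right)} = f - 4 = -4 + f$)
$R{\left(m,X \right)} = \left(-5 - X\right)^{2}$ ($R{\left(m,X \right)} = \left(-4 - \left(1 + X\right)\right)^{2} = \left(-5 - X\right)^{2}$)
$\left(R{\left(-12,7 \right)} - 127\right) 5 = \left(\left(5 + 7\right)^{2} - 127\right) 5 = \left(12^{2} - 127\right) 5 = \left(144 - 127\right) 5 = 17 \cdot 5 = 85$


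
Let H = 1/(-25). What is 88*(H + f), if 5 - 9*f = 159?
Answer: -339592/225 ≈ -1509.3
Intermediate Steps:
f = -154/9 (f = 5/9 - 1/9*159 = 5/9 - 53/3 = -154/9 ≈ -17.111)
H = -1/25 ≈ -0.040000
88*(H + f) = 88*(-1/25 - 154/9) = 88*(-3859/225) = -339592/225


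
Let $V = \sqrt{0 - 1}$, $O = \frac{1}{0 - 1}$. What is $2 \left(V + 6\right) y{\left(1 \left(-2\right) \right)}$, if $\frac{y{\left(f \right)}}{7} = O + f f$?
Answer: $252 + 42 i \approx 252.0 + 42.0 i$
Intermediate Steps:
$O = -1$ ($O = \frac{1}{-1} = -1$)
$V = i$ ($V = \sqrt{-1} = i \approx 1.0 i$)
$y{\left(f \right)} = -7 + 7 f^{2}$ ($y{\left(f \right)} = 7 \left(-1 + f f\right) = 7 \left(-1 + f^{2}\right) = -7 + 7 f^{2}$)
$2 \left(V + 6\right) y{\left(1 \left(-2\right) \right)} = 2 \left(i + 6\right) \left(-7 + 7 \left(1 \left(-2\right)\right)^{2}\right) = 2 \left(6 + i\right) \left(-7 + 7 \left(-2\right)^{2}\right) = \left(12 + 2 i\right) \left(-7 + 7 \cdot 4\right) = \left(12 + 2 i\right) \left(-7 + 28\right) = \left(12 + 2 i\right) 21 = 252 + 42 i$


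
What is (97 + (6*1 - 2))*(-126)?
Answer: -12726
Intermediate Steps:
(97 + (6*1 - 2))*(-126) = (97 + (6 - 2))*(-126) = (97 + 4)*(-126) = 101*(-126) = -12726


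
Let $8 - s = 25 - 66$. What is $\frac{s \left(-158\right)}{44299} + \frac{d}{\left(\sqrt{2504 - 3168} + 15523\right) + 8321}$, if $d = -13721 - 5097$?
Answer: $\frac{- 7742 \sqrt{166} + 509109415 i}{44299 \left(\sqrt{166} - 11922 i\right)} \approx -0.96398 + 0.0008529 i$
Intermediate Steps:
$d = -18818$
$s = 49$ ($s = 8 - \left(25 - 66\right) = 8 - -41 = 8 + 41 = 49$)
$\frac{s \left(-158\right)}{44299} + \frac{d}{\left(\sqrt{2504 - 3168} + 15523\right) + 8321} = \frac{49 \left(-158\right)}{44299} - \frac{18818}{\left(\sqrt{2504 - 3168} + 15523\right) + 8321} = \left(-7742\right) \frac{1}{44299} - \frac{18818}{\left(\sqrt{-664} + 15523\right) + 8321} = - \frac{7742}{44299} - \frac{18818}{\left(2 i \sqrt{166} + 15523\right) + 8321} = - \frac{7742}{44299} - \frac{18818}{\left(15523 + 2 i \sqrt{166}\right) + 8321} = - \frac{7742}{44299} - \frac{18818}{23844 + 2 i \sqrt{166}}$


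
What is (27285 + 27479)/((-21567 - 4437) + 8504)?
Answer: -13691/4375 ≈ -3.1294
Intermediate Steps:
(27285 + 27479)/((-21567 - 4437) + 8504) = 54764/(-26004 + 8504) = 54764/(-17500) = 54764*(-1/17500) = -13691/4375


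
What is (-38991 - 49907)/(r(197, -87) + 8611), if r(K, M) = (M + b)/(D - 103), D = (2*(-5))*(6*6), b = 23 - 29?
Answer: -20579887/1993493 ≈ -10.324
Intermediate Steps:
b = -6
D = -360 (D = -10*36 = -360)
r(K, M) = 6/463 - M/463 (r(K, M) = (M - 6)/(-360 - 103) = (-6 + M)/(-463) = (-6 + M)*(-1/463) = 6/463 - M/463)
(-38991 - 49907)/(r(197, -87) + 8611) = (-38991 - 49907)/((6/463 - 1/463*(-87)) + 8611) = -88898/((6/463 + 87/463) + 8611) = -88898/(93/463 + 8611) = -88898/3986986/463 = -88898*463/3986986 = -20579887/1993493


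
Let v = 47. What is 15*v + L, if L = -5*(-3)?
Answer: 720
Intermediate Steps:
L = 15
15*v + L = 15*47 + 15 = 705 + 15 = 720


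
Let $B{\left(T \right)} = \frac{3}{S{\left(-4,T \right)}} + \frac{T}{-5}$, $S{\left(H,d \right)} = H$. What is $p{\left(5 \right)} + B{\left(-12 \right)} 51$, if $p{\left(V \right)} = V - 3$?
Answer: $\frac{1723}{20} \approx 86.15$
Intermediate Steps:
$p{\left(V \right)} = -3 + V$ ($p{\left(V \right)} = V - 3 = -3 + V$)
$B{\left(T \right)} = - \frac{3}{4} - \frac{T}{5}$ ($B{\left(T \right)} = \frac{3}{-4} + \frac{T}{-5} = 3 \left(- \frac{1}{4}\right) + T \left(- \frac{1}{5}\right) = - \frac{3}{4} - \frac{T}{5}$)
$p{\left(5 \right)} + B{\left(-12 \right)} 51 = \left(-3 + 5\right) + \left(- \frac{3}{4} - - \frac{12}{5}\right) 51 = 2 + \left(- \frac{3}{4} + \frac{12}{5}\right) 51 = 2 + \frac{33}{20} \cdot 51 = 2 + \frac{1683}{20} = \frac{1723}{20}$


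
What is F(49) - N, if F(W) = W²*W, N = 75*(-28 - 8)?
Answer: 120349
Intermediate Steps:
N = -2700 (N = 75*(-36) = -2700)
F(W) = W³
F(49) - N = 49³ - 1*(-2700) = 117649 + 2700 = 120349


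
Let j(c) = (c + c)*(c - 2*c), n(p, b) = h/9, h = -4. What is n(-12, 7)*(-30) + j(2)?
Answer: 16/3 ≈ 5.3333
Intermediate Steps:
n(p, b) = -4/9
j(c) = -2*c² (j(c) = (2*c)*(-c) = -2*c²)
n(-12, 7)*(-30) + j(2) = -4/9*(-30) - 2*2² = 40/3 - 2*4 = 40/3 - 8 = 16/3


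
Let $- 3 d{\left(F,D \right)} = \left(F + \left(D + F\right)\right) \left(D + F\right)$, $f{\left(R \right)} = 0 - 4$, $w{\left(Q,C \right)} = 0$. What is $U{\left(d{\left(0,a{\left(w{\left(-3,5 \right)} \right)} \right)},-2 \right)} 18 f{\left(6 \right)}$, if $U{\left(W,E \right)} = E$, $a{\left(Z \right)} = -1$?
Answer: $144$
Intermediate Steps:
$f{\left(R \right)} = -4$
$d{\left(F,D \right)} = - \frac{\left(D + F\right) \left(D + 2 F\right)}{3}$ ($d{\left(F,D \right)} = - \frac{\left(F + \left(D + F\right)\right) \left(D + F\right)}{3} = - \frac{\left(D + 2 F\right) \left(D + F\right)}{3} = - \frac{\left(D + F\right) \left(D + 2 F\right)}{3}$)
$U{\left(d{\left(0,a{\left(w{\left(-3,5 \right)} \right)} \right)},-2 \right)} 18 f{\left(6 \right)} = \left(-2\right) 18 \left(-4\right) = \left(-36\right) \left(-4\right) = 144$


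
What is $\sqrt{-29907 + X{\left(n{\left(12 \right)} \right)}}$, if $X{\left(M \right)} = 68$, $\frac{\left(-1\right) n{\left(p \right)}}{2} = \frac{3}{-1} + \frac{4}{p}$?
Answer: $i \sqrt{29839} \approx 172.74 i$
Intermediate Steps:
$n{\left(p \right)} = 6 - \frac{8}{p}$ ($n{\left(p \right)} = - 2 \left(\frac{3}{-1} + \frac{4}{p}\right) = - 2 \left(3 \left(-1\right) + \frac{4}{p}\right) = - 2 \left(-3 + \frac{4}{p}\right) = 6 - \frac{8}{p}$)
$\sqrt{-29907 + X{\left(n{\left(12 \right)} \right)}} = \sqrt{-29907 + 68} = \sqrt{-29839} = i \sqrt{29839}$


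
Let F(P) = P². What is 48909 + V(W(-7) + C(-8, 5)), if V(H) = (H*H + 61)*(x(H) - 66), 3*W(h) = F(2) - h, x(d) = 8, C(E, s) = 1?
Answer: 396971/9 ≈ 44108.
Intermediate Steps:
W(h) = 4/3 - h/3 (W(h) = (2² - h)/3 = (4 - h)/3 = 4/3 - h/3)
V(H) = -3538 - 58*H² (V(H) = (H*H + 61)*(8 - 66) = (H² + 61)*(-58) = (61 + H²)*(-58) = -3538 - 58*H²)
48909 + V(W(-7) + C(-8, 5)) = 48909 + (-3538 - 58*((4/3 - ⅓*(-7)) + 1)²) = 48909 + (-3538 - 58*((4/3 + 7/3) + 1)²) = 48909 + (-3538 - 58*(11/3 + 1)²) = 48909 + (-3538 - 58*(14/3)²) = 48909 + (-3538 - 58*196/9) = 48909 + (-3538 - 11368/9) = 48909 - 43210/9 = 396971/9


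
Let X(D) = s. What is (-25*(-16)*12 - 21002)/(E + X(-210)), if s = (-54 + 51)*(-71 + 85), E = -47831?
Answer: 16202/47873 ≈ 0.33844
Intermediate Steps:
s = -42 (s = -3*14 = -42)
X(D) = -42
(-25*(-16)*12 - 21002)/(E + X(-210)) = (-25*(-16)*12 - 21002)/(-47831 - 42) = (400*12 - 21002)/(-47873) = (4800 - 21002)*(-1/47873) = -16202*(-1/47873) = 16202/47873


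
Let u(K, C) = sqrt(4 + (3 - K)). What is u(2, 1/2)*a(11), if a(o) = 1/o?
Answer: sqrt(5)/11 ≈ 0.20328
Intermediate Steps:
a(o) = 1/o
u(K, C) = sqrt(7 - K)
u(2, 1/2)*a(11) = sqrt(7 - 1*2)/11 = sqrt(7 - 2)*(1/11) = sqrt(5)*(1/11) = sqrt(5)/11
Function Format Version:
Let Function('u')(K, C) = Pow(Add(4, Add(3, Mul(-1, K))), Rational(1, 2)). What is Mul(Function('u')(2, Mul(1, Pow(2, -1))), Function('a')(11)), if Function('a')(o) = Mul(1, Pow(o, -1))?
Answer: Mul(Rational(1, 11), Pow(5, Rational(1, 2))) ≈ 0.20328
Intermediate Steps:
Function('a')(o) = Pow(o, -1)
Function('u')(K, C) = Pow(Add(7, Mul(-1, K)), Rational(1, 2))
Mul(Function('u')(2, Mul(1, Pow(2, -1))), Function('a')(11)) = Mul(Pow(Add(7, Mul(-1, 2)), Rational(1, 2)), Pow(11, -1)) = Mul(Pow(Add(7, -2), Rational(1, 2)), Rational(1, 11)) = Mul(Pow(5, Rational(1, 2)), Rational(1, 11)) = Mul(Rational(1, 11), Pow(5, Rational(1, 2)))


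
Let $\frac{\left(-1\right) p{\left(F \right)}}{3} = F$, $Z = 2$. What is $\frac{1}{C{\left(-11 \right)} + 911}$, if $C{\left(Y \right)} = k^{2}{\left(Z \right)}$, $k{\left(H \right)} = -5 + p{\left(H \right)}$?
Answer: $\frac{1}{1032} \approx 0.00096899$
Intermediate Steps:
$p{\left(F \right)} = - 3 F$
$k{\left(H \right)} = -5 - 3 H$
$C{\left(Y \right)} = 121$ ($C{\left(Y \right)} = \left(-5 - 6\right)^{2} = \left(-11\right)^{2} = 121$)
$\frac{1}{C{\left(-11 \right)} + 911} = \frac{1}{121 + 911} = \frac{1}{1032}$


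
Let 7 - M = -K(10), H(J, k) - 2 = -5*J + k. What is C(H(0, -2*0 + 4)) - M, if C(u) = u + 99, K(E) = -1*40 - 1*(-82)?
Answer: 56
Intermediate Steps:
K(E) = 42 (K(E) = -40 + 82 = 42)
H(J, k) = 2 + k - 5*J (H(J, k) = 2 + (-5*J + k) = 2 + (k - 5*J) = 2 + k - 5*J)
M = 49 (M = 7 - (-1)*42 = 7 - 1*(-42) = 7 + 42 = 49)
C(u) = 99 + u
C(H(0, -2*0 + 4)) - M = (99 + (2 + (-2*0 + 4) - 5*0)) - 1*49 = (99 + (2 + (0 + 4) + 0)) - 49 = (99 + (2 + 4 + 0)) - 49 = (99 + 6) - 49 = 105 - 49 = 56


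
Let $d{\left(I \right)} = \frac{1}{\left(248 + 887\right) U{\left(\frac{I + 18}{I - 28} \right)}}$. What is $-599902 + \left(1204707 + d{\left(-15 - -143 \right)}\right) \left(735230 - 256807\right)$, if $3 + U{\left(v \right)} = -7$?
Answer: $\frac{6541673936276227}{11350} \approx 5.7636 \cdot 10^{11}$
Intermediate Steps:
$U{\left(v \right)} = -10$ ($U{\left(v \right)} = -3 - 7 = -10$)
$d{\left(I \right)} = - \frac{1}{11350}$ ($d{\left(I \right)} = \frac{1}{\left(248 + 887\right) \left(-10\right)} = \frac{1}{1135} \left(- \frac{1}{10}\right) = - \frac{1}{11350}$)
$-599902 + \left(1204707 + d{\left(-15 - -143 \right)}\right) \left(735230 - 256807\right) = -599902 + \left(1204707 - \frac{1}{11350}\right) \left(735230 - 256807\right) = -599902 + \frac{13673424449}{11350} \cdot 478423 = -599902 + \frac{6541680745163927}{11350} = \frac{6541673936276227}{11350}$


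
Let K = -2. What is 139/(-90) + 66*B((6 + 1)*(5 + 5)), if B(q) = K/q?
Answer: -2161/630 ≈ -3.4302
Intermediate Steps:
B(q) = -2/q
139/(-90) + 66*B((6 + 1)*(5 + 5)) = 139/(-90) + 66*(-2*1/((5 + 5)*(6 + 1))) = 139*(-1/90) + 66*(-2/(7*10)) = -139/90 + 66*(-2/70) = -139/90 + 66*(-2*1/70) = -139/90 + 66*(-1/35) = -139/90 - 66/35 = -2161/630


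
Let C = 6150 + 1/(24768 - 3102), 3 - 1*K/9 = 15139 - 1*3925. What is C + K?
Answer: -2052831833/21666 ≈ -94749.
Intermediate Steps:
K = -100899 (K = 27 - 9*(15139 - 1*3925) = 27 - 9*(15139 - 3925) = 27 - 9*11214 = 27 - 100926 = -100899)
C = 133245901/21666 (C = 6150 + 1/21666 = 133245901/21666 ≈ 6150.0)
C + K = 133245901/21666 - 100899 = -2052831833/21666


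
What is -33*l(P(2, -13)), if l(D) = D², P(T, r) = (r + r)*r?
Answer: -3770052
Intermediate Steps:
P(T, r) = 2*r² (P(T, r) = (2*r)*r = 2*r²)
-33*l(P(2, -13)) = -33*(2*(-13)²)² = -33*(2*169)² = -33*338² = -33*114244 = -3770052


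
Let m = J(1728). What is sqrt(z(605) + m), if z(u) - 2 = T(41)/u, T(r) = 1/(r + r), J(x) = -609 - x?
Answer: I*sqrt(47494133090)/4510 ≈ 48.322*I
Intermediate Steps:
m = -2337 (m = -609 - 1*1728 = -609 - 1728 = -2337)
T(r) = 1/(2*r)
z(u) = 2 + 1/(82*u) (z(u) = 2 + ((1/2)/41)/u = 2 + ((1/2)*(1/41))/u = 2 + 1/(82*u))
sqrt(z(605) + m) = sqrt((2 + (1/82)/605) - 2337) = sqrt((2 + (1/82)*(1/605)) - 2337) = sqrt((2 + 1/49610) - 2337) = sqrt(99221/49610 - 2337) = sqrt(-115839349/49610) = I*sqrt(47494133090)/4510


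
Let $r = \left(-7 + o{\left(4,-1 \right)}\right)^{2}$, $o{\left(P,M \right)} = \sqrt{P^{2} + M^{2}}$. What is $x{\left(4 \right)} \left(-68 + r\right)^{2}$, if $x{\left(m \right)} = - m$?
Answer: $-13344 - 224 \sqrt{17} \approx -14268.0$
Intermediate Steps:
$o{\left(P,M \right)} = \sqrt{M^{2} + P^{2}}$
$r = \left(-7 + \sqrt{17}\right)^{2}$ ($r = \left(-7 + \sqrt{\left(-1\right)^{2} + 4^{2}}\right)^{2} = \left(-7 + \sqrt{1 + 16}\right)^{2} = \left(-7 + \sqrt{17}\right)^{2} \approx 8.2765$)
$x{\left(4 \right)} \left(-68 + r\right)^{2} = \left(-1\right) 4 \left(-68 + \left(7 - \sqrt{17}\right)^{2}\right)^{2} = - 4 \left(-68 + \left(7 - \sqrt{17}\right)^{2}\right)^{2}$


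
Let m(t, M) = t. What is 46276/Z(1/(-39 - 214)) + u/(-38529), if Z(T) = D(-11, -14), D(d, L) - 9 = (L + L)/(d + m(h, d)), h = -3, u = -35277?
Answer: 594452017/141273 ≈ 4207.8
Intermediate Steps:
D(d, L) = 9 + 2*L/(-3 + d) (D(d, L) = 9 + (L + L)/(d - 3) = 9 + (2*L)/(-3 + d) = 9 + 2*L/(-3 + d))
Z(T) = 11 (Z(T) = (-27 + 2*(-14) + 9*(-11))/(-3 - 11) = (-27 - 28 - 99)/(-14) = -1/14*(-154) = 11)
46276/Z(1/(-39 - 214)) + u/(-38529) = 46276/11 - 35277/(-38529) = 46276*(1/11) - 35277*(-1/38529) = 46276/11 + 11759/12843 = 594452017/141273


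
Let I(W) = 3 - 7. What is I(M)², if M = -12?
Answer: 16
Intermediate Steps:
I(W) = -4
I(M)² = (-4)² = 16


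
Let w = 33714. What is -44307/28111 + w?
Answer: 947689947/28111 ≈ 33712.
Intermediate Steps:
-44307/28111 + w = -44307/28111 + 33714 = 947689947/28111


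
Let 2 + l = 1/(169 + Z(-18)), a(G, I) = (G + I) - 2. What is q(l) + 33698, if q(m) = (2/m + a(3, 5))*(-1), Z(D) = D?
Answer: 10141594/301 ≈ 33693.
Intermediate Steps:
a(G, I) = -2 + G + I
l = -301/151 (l = -2 + 1/(169 - 18) = -2 + 1/151 = -301/151 ≈ -1.9934)
q(m) = -6 - 2/m (q(m) = (2/m + (-2 + 3 + 5))*(-1) = (2/m + 6)*(-1) = (6 + 2/m)*(-1) = -6 - 2/m)
q(l) + 33698 = (-6 - 2/(-301/151)) + 33698 = (-6 - 2*(-151/301)) + 33698 = (-6 + 302/301) + 33698 = -1504/301 + 33698 = 10141594/301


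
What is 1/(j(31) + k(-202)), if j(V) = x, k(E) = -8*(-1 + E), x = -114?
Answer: 1/1510 ≈ 0.00066225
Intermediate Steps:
k(E) = 8 - 8*E
j(V) = -114
1/(j(31) + k(-202)) = 1/(-114 + (8 - 8*(-202))) = 1/(-114 + (8 + 1616)) = 1/(-114 + 1624) = 1/1510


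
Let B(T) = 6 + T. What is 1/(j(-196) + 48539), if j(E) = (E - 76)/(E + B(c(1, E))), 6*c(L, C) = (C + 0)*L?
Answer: 167/8106217 ≈ 2.0601e-5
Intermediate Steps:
c(L, C) = C*L/6 (c(L, C) = ((C + 0)*L)/6 = (C*L)/6 = C*L/6)
j(E) = (-76 + E)/(6 + 7*E/6) (j(E) = (E - 76)/(E + (6 + (⅙)*E*1)) = (-76 + E)/(E + (6 + E/6)) = (-76 + E)/(6 + 7*E/6))
1/(j(-196) + 48539) = 1/(6*(-76 - 196)/(36 + 7*(-196)) + 48539) = 1/(6*(-272)/(36 - 1372) + 48539) = 1/(6*(-272)/(-1336) + 48539) = 1/(6*(-1/1336)*(-272) + 48539) = 1/(204/167 + 48539) = 1/(8106217/167) = 167/8106217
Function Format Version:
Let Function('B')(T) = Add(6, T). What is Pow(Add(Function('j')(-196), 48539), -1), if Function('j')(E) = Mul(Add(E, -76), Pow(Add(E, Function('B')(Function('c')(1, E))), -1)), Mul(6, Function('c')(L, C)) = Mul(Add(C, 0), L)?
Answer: Rational(167, 8106217) ≈ 2.0601e-5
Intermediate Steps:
Function('c')(L, C) = Mul(Rational(1, 6), C, L) (Function('c')(L, C) = Mul(Rational(1, 6), Mul(Add(C, 0), L)) = Mul(Rational(1, 6), Mul(C, L)) = Mul(Rational(1, 6), C, L))
Function('j')(E) = Mul(Pow(Add(6, Mul(Rational(7, 6), E)), -1), Add(-76, E)) (Function('j')(E) = Mul(Add(E, -76), Pow(Add(E, Add(6, Mul(Rational(1, 6), E, 1))), -1)) = Mul(Add(-76, E), Pow(Add(E, Add(6, Mul(Rational(1, 6), E))), -1)) = Mul(Add(-76, E), Pow(Add(6, Mul(Rational(7, 6), E)), -1)) = Mul(Pow(Add(6, Mul(Rational(7, 6), E)), -1), Add(-76, E)))
Pow(Add(Function('j')(-196), 48539), -1) = Pow(Add(Mul(6, Pow(Add(36, Mul(7, -196)), -1), Add(-76, -196)), 48539), -1) = Pow(Add(Mul(6, Pow(Add(36, -1372), -1), -272), 48539), -1) = Pow(Add(Mul(6, Pow(-1336, -1), -272), 48539), -1) = Pow(Add(Mul(6, Rational(-1, 1336), -272), 48539), -1) = Pow(Add(Rational(204, 167), 48539), -1) = Pow(Rational(8106217, 167), -1) = Rational(167, 8106217)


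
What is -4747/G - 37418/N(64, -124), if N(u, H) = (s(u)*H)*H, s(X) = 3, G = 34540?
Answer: -188923417/199157640 ≈ -0.94861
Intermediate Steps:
N(u, H) = 3*H**2 (N(u, H) = (3*H)*H = 3*H**2)
-4747/G - 37418/N(64, -124) = -4747/34540 - 37418/(3*(-124)**2) = -4747*1/34540 - 37418/(3*15376) = -4747/34540 - 37418/46128 = -4747/34540 - 37418*1/46128 = -4747/34540 - 18709/23064 = -188923417/199157640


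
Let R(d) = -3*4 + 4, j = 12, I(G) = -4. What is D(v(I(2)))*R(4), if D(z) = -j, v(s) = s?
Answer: 96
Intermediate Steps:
R(d) = -8 (R(d) = -12 + 4 = -8)
D(z) = -12 (D(z) = -1*12 = -12)
D(v(I(2)))*R(4) = -12*(-8) = 96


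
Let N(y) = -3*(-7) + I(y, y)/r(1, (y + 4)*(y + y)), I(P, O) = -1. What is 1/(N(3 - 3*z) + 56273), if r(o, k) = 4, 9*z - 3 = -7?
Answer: 4/225175 ≈ 1.7764e-5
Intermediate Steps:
z = -4/9 (z = ⅓ + (⅑)*(-7) = ⅓ - 7/9 = -4/9 ≈ -0.44444)
N(y) = 83/4 (N(y) = -3*(-7) - 1/4 = 21 - 1*¼ = 21 - ¼ = 83/4)
1/(N(3 - 3*z) + 56273) = 1/(83/4 + 56273) = 1/(225175/4) = 4/225175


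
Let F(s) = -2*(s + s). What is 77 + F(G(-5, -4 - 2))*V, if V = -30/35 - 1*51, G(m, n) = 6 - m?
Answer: 16511/7 ≈ 2358.7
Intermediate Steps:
F(s) = -4*s
V = -363/7 (V = -30*1/35 - 51 = -6/7 - 51 = -363/7 ≈ -51.857)
77 + F(G(-5, -4 - 2))*V = 77 - 4*(6 - 1*(-5))*(-363/7) = 77 - 4*(6 + 5)*(-363/7) = 77 - 4*11*(-363/7) = 77 - 44*(-363/7) = 77 + 15972/7 = 16511/7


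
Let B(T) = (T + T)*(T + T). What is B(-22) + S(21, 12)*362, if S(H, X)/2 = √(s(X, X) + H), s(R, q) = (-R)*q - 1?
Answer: 1936 + 1448*I*√31 ≈ 1936.0 + 8062.1*I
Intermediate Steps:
s(R, q) = -1 - R*q (s(R, q) = -R*q - 1 = -1 - R*q)
B(T) = 4*T² (B(T) = (2*T)*(2*T) = 4*T²)
S(H, X) = 2*√(-1 + H - X²) (S(H, X) = 2*√((-1 - X*X) + H) = 2*√((-1 - X²) + H) = 2*√(-1 + H - X²))
B(-22) + S(21, 12)*362 = 4*(-22)² + (2*√(-1 + 21 - 1*12²))*362 = 4*484 + (2*√(-1 + 21 - 1*144))*362 = 1936 + (2*√(-1 + 21 - 144))*362 = 1936 + (2*√(-124))*362 = 1936 + (2*(2*I*√31))*362 = 1936 + (4*I*√31)*362 = 1936 + 1448*I*√31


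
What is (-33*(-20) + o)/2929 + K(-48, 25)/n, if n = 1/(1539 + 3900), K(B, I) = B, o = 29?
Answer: -764679199/2929 ≈ -2.6107e+5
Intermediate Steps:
n = 1/5439 ≈ 0.00018386
(-33*(-20) + o)/2929 + K(-48, 25)/n = (-33*(-20) + 29)/2929 - 48/1/5439 = (660 + 29)*(1/2929) - 48*5439 = 689*(1/2929) - 261072 = 689/2929 - 261072 = -764679199/2929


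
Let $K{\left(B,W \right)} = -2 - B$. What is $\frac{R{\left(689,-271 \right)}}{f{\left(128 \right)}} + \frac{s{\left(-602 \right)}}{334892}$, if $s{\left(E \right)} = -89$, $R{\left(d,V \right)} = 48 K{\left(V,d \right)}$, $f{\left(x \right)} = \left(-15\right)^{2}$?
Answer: $\frac{1441368493}{25116900} \approx 57.386$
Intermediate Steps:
$f{\left(x \right)} = 225$
$R{\left(d,V \right)} = -96 - 48 V$ ($R{\left(d,V \right)} = 48 \left(-2 - V\right) = -96 - 48 V$)
$\frac{R{\left(689,-271 \right)}}{f{\left(128 \right)}} + \frac{s{\left(-602 \right)}}{334892} = \frac{-96 - -13008}{225} - \frac{89}{334892} = \left(-96 + 13008\right) \frac{1}{225} - \frac{89}{334892} = 12912 \cdot \frac{1}{225} - \frac{89}{334892} = \frac{4304}{75} - \frac{89}{334892} = \frac{1441368493}{25116900}$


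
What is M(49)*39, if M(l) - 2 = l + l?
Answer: 3900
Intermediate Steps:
M(l) = 2 + 2*l (M(l) = 2 + (l + l) = 2 + 2*l)
M(49)*39 = (2 + 2*49)*39 = (2 + 98)*39 = 100*39 = 3900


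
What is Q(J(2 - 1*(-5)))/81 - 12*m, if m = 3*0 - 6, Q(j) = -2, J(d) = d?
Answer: 5830/81 ≈ 71.975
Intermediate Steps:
m = -6 (m = 0 - 6 = -6)
Q(J(2 - 1*(-5)))/81 - 12*m = -2/81 - 12*(-6) = -2*1/81 + 72 = -2/81 + 72 = 5830/81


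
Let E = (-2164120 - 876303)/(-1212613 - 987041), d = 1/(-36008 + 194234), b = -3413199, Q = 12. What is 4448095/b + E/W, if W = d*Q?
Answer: 91215765595467469/5005237888764 ≈ 18224.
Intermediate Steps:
d = 1/158226 ≈ 6.3201e-6
E = 3040423/2199654 (E = -3040423/(-2199654) = -3040423*(-1/2199654) = 3040423/2199654 ≈ 1.3822)
W = 2/26371 (W = (1/158226)*12 = 2/26371 ≈ 7.5841e-5)
4448095/b + E/W = 4448095/(-3413199) + 3040423/(2199654*(2/26371)) = 4448095*(-1/3413199) + (3040423/2199654)*(26371/2) = -4448095/3413199 + 80178994933/4399308 = 91215765595467469/5005237888764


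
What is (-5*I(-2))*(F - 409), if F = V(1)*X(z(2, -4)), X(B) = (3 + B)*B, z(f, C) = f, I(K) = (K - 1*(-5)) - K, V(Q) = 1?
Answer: 9975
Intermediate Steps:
I(K) = 5 (I(K) = (K + 5) - K = (5 + K) - K = 5)
X(B) = B*(3 + B)
F = 10 (F = 1*(2*(3 + 2)) = 1*(2*5) = 1*10 = 10)
(-5*I(-2))*(F - 409) = (-5*5)*(10 - 409) = -25*(-399) = 9975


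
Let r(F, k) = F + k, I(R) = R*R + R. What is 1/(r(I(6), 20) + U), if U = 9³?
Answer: 1/791 ≈ 0.0012642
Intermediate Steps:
I(R) = R + R² (I(R) = R² + R = R + R²)
U = 729
1/(r(I(6), 20) + U) = 1/((6*(1 + 6) + 20) + 729) = 1/((6*7 + 20) + 729) = 1/((42 + 20) + 729) = 1/(62 + 729) = 1/791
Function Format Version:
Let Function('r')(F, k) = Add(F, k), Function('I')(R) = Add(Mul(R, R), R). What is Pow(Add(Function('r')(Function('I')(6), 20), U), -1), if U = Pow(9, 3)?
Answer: Rational(1, 791) ≈ 0.0012642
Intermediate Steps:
Function('I')(R) = Add(R, Pow(R, 2)) (Function('I')(R) = Add(Pow(R, 2), R) = Add(R, Pow(R, 2)))
U = 729
Pow(Add(Function('r')(Function('I')(6), 20), U), -1) = Pow(Add(Add(Mul(6, Add(1, 6)), 20), 729), -1) = Pow(Add(Add(Mul(6, 7), 20), 729), -1) = Pow(Add(Add(42, 20), 729), -1) = Pow(Add(62, 729), -1) = Pow(791, -1) = Rational(1, 791)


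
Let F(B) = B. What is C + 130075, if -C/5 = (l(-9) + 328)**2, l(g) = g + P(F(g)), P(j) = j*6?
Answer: -221050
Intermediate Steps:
P(j) = 6*j
l(g) = 7*g (l(g) = g + 6*g = 7*g)
C = -351125 (C = -5*(7*(-9) + 328)**2 = -5*(-63 + 328)**2 = -5*265**2 = -5*70225 = -351125)
C + 130075 = -351125 + 130075 = -221050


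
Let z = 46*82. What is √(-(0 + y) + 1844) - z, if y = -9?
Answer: -3772 + √1853 ≈ -3729.0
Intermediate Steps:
z = 3772
√(-(0 + y) + 1844) - z = √(-(0 - 9) + 1844) - 1*3772 = √(-1*(-9) + 1844) - 3772 = √(9 + 1844) - 3772 = √1853 - 3772 = -3772 + √1853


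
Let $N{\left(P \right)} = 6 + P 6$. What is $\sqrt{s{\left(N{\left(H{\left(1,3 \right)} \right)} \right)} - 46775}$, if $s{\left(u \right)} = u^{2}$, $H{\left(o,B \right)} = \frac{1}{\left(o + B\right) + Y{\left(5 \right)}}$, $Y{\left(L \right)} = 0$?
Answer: $\frac{25 i \sqrt{299}}{2} \approx 216.15 i$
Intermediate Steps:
$H{\left(o,B \right)} = \frac{1}{B + o}$ ($H{\left(o,B \right)} = \frac{1}{\left(o + B\right) + 0} = \frac{1}{\left(B + o\right) + 0} = \frac{1}{B + o}$)
$N{\left(P \right)} = 6 + 6 P$
$\sqrt{s{\left(N{\left(H{\left(1,3 \right)} \right)} \right)} - 46775} = \sqrt{\left(6 + \frac{6}{3 + 1}\right)^{2} - 46775} = \sqrt{\left(6 + \frac{6}{4}\right)^{2} - 46775} = \sqrt{\left(6 + 6 \cdot \frac{1}{4}\right)^{2} - 46775} = \sqrt{\left(6 + \frac{3}{2}\right)^{2} - 46775} = \sqrt{\left(\frac{15}{2}\right)^{2} - 46775} = \sqrt{\frac{225}{4} - 46775} = \sqrt{- \frac{186875}{4}} = \frac{25 i \sqrt{299}}{2}$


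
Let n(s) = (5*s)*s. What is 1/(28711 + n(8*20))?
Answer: 1/156711 ≈ 6.3812e-6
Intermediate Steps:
n(s) = 5*s²
1/(28711 + n(8*20)) = 1/(28711 + 5*(8*20)²) = 1/(28711 + 5*160²) = 1/(28711 + 5*25600) = 1/(28711 + 128000) = 1/156711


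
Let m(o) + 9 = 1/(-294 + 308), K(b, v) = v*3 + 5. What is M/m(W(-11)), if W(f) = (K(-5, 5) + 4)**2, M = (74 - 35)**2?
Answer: -21294/125 ≈ -170.35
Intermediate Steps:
K(b, v) = 5 + 3*v (K(b, v) = 3*v + 5 = 5 + 3*v)
M = 1521 (M = 39**2 = 1521)
W(f) = 576 (W(f) = ((5 + 3*5) + 4)**2 = ((5 + 15) + 4)**2 = (20 + 4)**2 = 24**2 = 576)
m(o) = -125/14 (m(o) = -9 + 1/(-294 + 308) = -9 + 1/14 = -125/14)
M/m(W(-11)) = 1521/(-125/14) = 1521*(-14/125) = -21294/125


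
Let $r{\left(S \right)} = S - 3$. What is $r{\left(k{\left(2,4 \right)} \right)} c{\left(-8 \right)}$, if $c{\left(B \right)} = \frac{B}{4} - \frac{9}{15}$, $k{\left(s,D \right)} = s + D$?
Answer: $- \frac{39}{5} \approx -7.8$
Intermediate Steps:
$k{\left(s,D \right)} = D + s$
$r{\left(S \right)} = -3 + S$
$c{\left(B \right)} = - \frac{3}{5} + \frac{B}{4}$ ($c{\left(B \right)} = B \frac{1}{4} - \frac{3}{5} = \frac{B}{4} - \frac{3}{5} = - \frac{3}{5} + \frac{B}{4}$)
$r{\left(k{\left(2,4 \right)} \right)} c{\left(-8 \right)} = \left(-3 + \left(4 + 2\right)\right) \left(- \frac{3}{5} + \frac{1}{4} \left(-8\right)\right) = \left(-3 + 6\right) \left(- \frac{3}{5} - 2\right) = 3 \left(- \frac{13}{5}\right) = - \frac{39}{5}$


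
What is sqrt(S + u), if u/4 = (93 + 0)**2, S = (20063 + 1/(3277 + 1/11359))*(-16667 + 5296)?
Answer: I*sqrt(79013589011199909540397)/18611722 ≈ 15103.0*I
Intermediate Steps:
S = -8492021633891801/37223444 (S = (20063 + 1/(3277 + 1/11359))*(-11371) = (20063 + 1/(37223444/11359))*(-11371) = (20063 + 11359/37223444)*(-11371) = (746813968331/37223444)*(-11371) = -8492021633891801/37223444 ≈ -2.2814e+8)
u = 34596 (u = 4*(93 + 0)**2 = 4*93**2 = 4*8649 = 34596)
sqrt(S + u) = sqrt(-8492021633891801/37223444 + 34596) = sqrt(-8490733851623177/37223444) = I*sqrt(79013589011199909540397)/18611722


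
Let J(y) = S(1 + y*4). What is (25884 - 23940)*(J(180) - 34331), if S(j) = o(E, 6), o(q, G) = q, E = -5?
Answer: -66749184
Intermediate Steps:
S(j) = -5
J(y) = -5
(25884 - 23940)*(J(180) - 34331) = (25884 - 23940)*(-5 - 34331) = 1944*(-34336) = -66749184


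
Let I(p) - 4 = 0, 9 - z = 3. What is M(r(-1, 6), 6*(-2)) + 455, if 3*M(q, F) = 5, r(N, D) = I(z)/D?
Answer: 1370/3 ≈ 456.67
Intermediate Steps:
z = 6 (z = 9 - 1*3 = 9 - 3 = 6)
I(p) = 4 (I(p) = 4 + 0 = 4)
r(N, D) = 4/D
M(q, F) = 5/3 (M(q, F) = (⅓)*5 = 5/3)
M(r(-1, 6), 6*(-2)) + 455 = 5/3 + 455 = 1370/3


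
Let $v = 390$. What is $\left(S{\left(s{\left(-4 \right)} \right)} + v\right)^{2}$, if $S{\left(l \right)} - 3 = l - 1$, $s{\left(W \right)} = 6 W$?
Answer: $135424$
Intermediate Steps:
$S{\left(l \right)} = 2 + l$ ($S{\left(l \right)} = 3 + \left(l - 1\right) = 3 + \left(-1 + l\right) = 2 + l$)
$\left(S{\left(s{\left(-4 \right)} \right)} + v\right)^{2} = \left(\left(2 + 6 \left(-4\right)\right) + 390\right)^{2} = \left(\left(2 - 24\right) + 390\right)^{2} = \left(-22 + 390\right)^{2} = 368^{2} = 135424$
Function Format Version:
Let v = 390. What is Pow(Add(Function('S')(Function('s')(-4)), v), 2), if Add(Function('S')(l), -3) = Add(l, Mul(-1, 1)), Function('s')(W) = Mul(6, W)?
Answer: 135424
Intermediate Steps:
Function('S')(l) = Add(2, l) (Function('S')(l) = Add(3, Add(l, Mul(-1, 1))) = Add(3, Add(l, -1)) = Add(3, Add(-1, l)) = Add(2, l))
Pow(Add(Function('S')(Function('s')(-4)), v), 2) = Pow(Add(Add(2, Mul(6, -4)), 390), 2) = Pow(Add(Add(2, -24), 390), 2) = Pow(Add(-22, 390), 2) = Pow(368, 2) = 135424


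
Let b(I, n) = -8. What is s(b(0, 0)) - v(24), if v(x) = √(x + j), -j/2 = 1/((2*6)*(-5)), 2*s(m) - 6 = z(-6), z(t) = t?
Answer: -√21630/30 ≈ -4.9024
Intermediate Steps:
s(m) = 0 (s(m) = 3 + (½)*(-6) = 3 - 3 = 0)
j = 1/30 (j = -2/((2*6)*(-5)) = -2/(12*(-5)) = -2/(-60) = -2*(-1/60) = 1/30 ≈ 0.033333)
v(x) = √(1/30 + x) (v(x) = √(x + 1/30) = √(1/30 + x))
s(b(0, 0)) - v(24) = 0 - √(30 + 900*24)/30 = 0 - √(30 + 21600)/30 = 0 - √21630/30 = -√21630/30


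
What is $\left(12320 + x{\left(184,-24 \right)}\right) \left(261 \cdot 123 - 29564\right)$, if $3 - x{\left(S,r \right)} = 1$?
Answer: $31285558$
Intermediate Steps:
$x{\left(S,r \right)} = 2$ ($x{\left(S,r \right)} = 3 - 1 = 2$)
$\left(12320 + x{\left(184,-24 \right)}\right) \left(261 \cdot 123 - 29564\right) = \left(12320 + 2\right) \left(261 \cdot 123 - 29564\right) = 12322 \left(32103 - 29564\right) = 12322 \cdot 2539 = 31285558$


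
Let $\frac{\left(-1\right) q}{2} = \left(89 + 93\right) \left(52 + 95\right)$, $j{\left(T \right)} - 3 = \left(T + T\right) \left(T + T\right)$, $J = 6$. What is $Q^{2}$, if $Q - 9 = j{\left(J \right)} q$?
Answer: $61868717354889$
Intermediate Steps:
$j{\left(T \right)} = 3 + 4 T^{2}$ ($j{\left(T \right)} = 3 + \left(T + T\right) \left(T + T\right) = 3 + 2 T 2 T = 3 + 4 T^{2}$)
$q = -53508$ ($q = - 2 \left(89 + 93\right) \left(52 + 95\right) = - 2 \cdot 182 \cdot 147 = \left(-2\right) 26754 = -53508$)
$Q = -7865667$ ($Q = 9 + \left(3 + 4 \cdot 6^{2}\right) \left(-53508\right) = 9 + \left(3 + 4 \cdot 36\right) \left(-53508\right) = 9 + \left(3 + 144\right) \left(-53508\right) = 9 + 147 \left(-53508\right) = 9 - 7865676 = -7865667$)
$Q^{2} = \left(-7865667\right)^{2} = 61868717354889$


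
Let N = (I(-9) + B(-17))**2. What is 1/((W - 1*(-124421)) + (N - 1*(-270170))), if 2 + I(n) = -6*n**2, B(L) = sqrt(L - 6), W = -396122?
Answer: I/(2*(488*sqrt(23) + 118295*I)) ≈ 4.2251e-6 + 8.3589e-8*I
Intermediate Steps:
B(L) = sqrt(-6 + L)
I(n) = -2 - 6*n**2
N = (-488 + I*sqrt(23))**2 (N = ((-2 - 6*(-9)**2) + sqrt(-6 - 17))**2 = ((-2 - 6*81) + sqrt(-23))**2 = ((-2 - 486) + I*sqrt(23))**2 = (-488 + I*sqrt(23))**2 ≈ 2.3812e+5 - 4680.7*I)
1/((W - 1*(-124421)) + (N - 1*(-270170))) = 1/((-396122 - 1*(-124421)) + ((488 - I*sqrt(23))**2 - 1*(-270170))) = 1/((-396122 + 124421) + ((488 - I*sqrt(23))**2 + 270170)) = 1/(-271701 + (270170 + (488 - I*sqrt(23))**2)) = 1/(-1531 + (488 - I*sqrt(23))**2)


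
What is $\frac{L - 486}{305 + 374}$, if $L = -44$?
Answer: $- \frac{530}{679} \approx -0.78056$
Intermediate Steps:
$\frac{L - 486}{305 + 374} = \frac{-44 - 486}{305 + 374} = - \frac{530}{679}$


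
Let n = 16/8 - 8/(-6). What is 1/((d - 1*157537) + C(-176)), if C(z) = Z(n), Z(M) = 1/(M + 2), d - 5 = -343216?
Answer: -16/8011965 ≈ -1.9970e-6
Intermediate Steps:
d = -343211 (d = 5 - 343216 = -343211)
n = 10/3 (n = 16*(⅛) - 8*(-⅙) = 2 + 4/3 = 10/3 ≈ 3.3333)
Z(M) = 1/(2 + M)
C(z) = 3/16 (C(z) = 1/(2 + 10/3) = 1/(16/3) = 3/16)
1/((d - 1*157537) + C(-176)) = 1/((-343211 - 1*157537) + 3/16) = 1/((-343211 - 157537) + 3/16) = 1/(-500748 + 3/16) = 1/(-8011965/16) = -16/8011965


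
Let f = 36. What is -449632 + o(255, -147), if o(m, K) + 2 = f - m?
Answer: -449853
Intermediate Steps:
o(m, K) = 34 - m (o(m, K) = -2 + (36 - m) = 34 - m)
-449632 + o(255, -147) = -449632 + (34 - 1*255) = -449632 + (34 - 255) = -449632 - 221 = -449853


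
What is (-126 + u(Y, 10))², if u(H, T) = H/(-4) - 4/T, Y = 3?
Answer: 6466849/400 ≈ 16167.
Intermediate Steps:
u(H, T) = -4/T - H/4 (u(H, T) = H*(-¼) - 4/T = -H/4 - 4/T = -4/T - H/4)
(-126 + u(Y, 10))² = (-126 + (-4/10 - ¼*3))² = (-126 + (-4*⅒ - ¾))² = (-126 + (-⅖ - ¾))² = (-126 - 23/20)² = (-2543/20)² = 6466849/400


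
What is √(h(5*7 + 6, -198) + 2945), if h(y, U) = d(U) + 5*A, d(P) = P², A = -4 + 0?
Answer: 3*√4681 ≈ 205.25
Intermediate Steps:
A = -4
h(y, U) = -20 + U² (h(y, U) = U² + 5*(-4) = U² - 20 = -20 + U²)
√(h(5*7 + 6, -198) + 2945) = √((-20 + (-198)²) + 2945) = √((-20 + 39204) + 2945) = √(39184 + 2945) = √42129 = 3*√4681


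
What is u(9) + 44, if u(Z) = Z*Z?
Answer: 125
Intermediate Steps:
u(Z) = Z²
u(9) + 44 = 9² + 44 = 81 + 44 = 125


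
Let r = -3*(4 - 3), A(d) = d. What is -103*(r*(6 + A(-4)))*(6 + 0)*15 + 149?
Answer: 55769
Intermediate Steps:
r = -3 (r = -3*1 = -3)
-103*(r*(6 + A(-4)))*(6 + 0)*15 + 149 = -103*(-3*(6 - 4))*(6 + 0)*15 + 149 = -103*-3*2*6*15 + 149 = -103*(-6*6)*15 + 149 = -(-3708)*15 + 149 = -103*(-540) + 149 = 55620 + 149 = 55769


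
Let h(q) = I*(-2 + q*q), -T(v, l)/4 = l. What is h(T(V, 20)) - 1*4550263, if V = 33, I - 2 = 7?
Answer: -4492681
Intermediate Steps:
I = 9 (I = 2 + 7 = 9)
T(v, l) = -4*l
h(q) = -18 + 9*q**2 (h(q) = 9*(-2 + q*q) = 9*(-2 + q**2) = -18 + 9*q**2)
h(T(V, 20)) - 1*4550263 = (-18 + 9*(-4*20)**2) - 1*4550263 = (-18 + 9*(-80)**2) - 4550263 = (-18 + 9*6400) - 4550263 = (-18 + 57600) - 4550263 = 57582 - 4550263 = -4492681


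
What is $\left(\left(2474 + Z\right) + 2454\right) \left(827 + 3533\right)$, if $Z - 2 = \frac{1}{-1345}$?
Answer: $\frac{5782100328}{269} \approx 2.1495 \cdot 10^{7}$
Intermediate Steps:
$Z = \frac{2689}{1345}$ ($Z = 2 + \frac{1}{-1345} = 2 - \frac{1}{1345} = \frac{2689}{1345} \approx 1.9993$)
$\left(\left(2474 + Z\right) + 2454\right) \left(827 + 3533\right) = \left(\left(2474 + \frac{2689}{1345}\right) + 2454\right) \left(827 + 3533\right) = \left(\frac{3330219}{1345} + 2454\right) 4360 = \frac{6630849}{1345} \cdot 4360 = \frac{5782100328}{269}$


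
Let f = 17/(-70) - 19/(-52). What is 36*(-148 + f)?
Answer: -2422233/455 ≈ -5323.6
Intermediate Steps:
f = 223/1820 (f = 17*(-1/70) - 19*(-1/52) = -17/70 + 19/52 = 223/1820 ≈ 0.12253)
36*(-148 + f) = 36*(-148 + 223/1820) = 36*(-269137/1820) = -2422233/455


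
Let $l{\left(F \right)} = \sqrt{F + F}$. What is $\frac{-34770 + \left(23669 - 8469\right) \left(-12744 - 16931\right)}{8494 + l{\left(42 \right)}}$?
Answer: $- \frac{957899744095}{18036988} + \frac{225547385 \sqrt{21}}{18036988} \approx -53050.0$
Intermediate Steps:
$l{\left(F \right)} = \sqrt{2} \sqrt{F}$ ($l{\left(F \right)} = \sqrt{2 F} = \sqrt{2} \sqrt{F}$)
$\frac{-34770 + \left(23669 - 8469\right) \left(-12744 - 16931\right)}{8494 + l{\left(42 \right)}} = \frac{-34770 + \left(23669 - 8469\right) \left(-12744 - 16931\right)}{8494 + \sqrt{2} \sqrt{42}} = \frac{-34770 + 15200 \left(-29675\right)}{8494 + 2 \sqrt{21}} = \frac{-34770 - 451060000}{8494 + 2 \sqrt{21}} = - \frac{451094770}{8494 + 2 \sqrt{21}}$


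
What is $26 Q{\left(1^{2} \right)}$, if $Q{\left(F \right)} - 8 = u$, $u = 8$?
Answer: $416$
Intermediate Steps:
$Q{\left(F \right)} = 16$ ($Q{\left(F \right)} = 8 + 8 = 16$)
$26 Q{\left(1^{2} \right)} = 26 \cdot 16 = 416$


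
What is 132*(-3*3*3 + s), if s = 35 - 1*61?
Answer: -6996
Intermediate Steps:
s = -26 (s = 35 - 61 = -26)
132*(-3*3*3 + s) = 132*(-3*3*3 - 26) = 132*(-9*3 - 26) = 132*(-27 - 26) = 132*(-53) = -6996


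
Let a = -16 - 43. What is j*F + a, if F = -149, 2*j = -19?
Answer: 2713/2 ≈ 1356.5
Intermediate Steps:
j = -19/2 (j = (½)*(-19) = -19/2 ≈ -9.5000)
a = -59
j*F + a = -19/2*(-149) - 59 = 2831/2 - 59 = 2713/2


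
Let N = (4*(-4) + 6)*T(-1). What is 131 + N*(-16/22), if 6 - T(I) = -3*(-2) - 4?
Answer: 1761/11 ≈ 160.09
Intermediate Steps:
T(I) = 4 (T(I) = 6 - (-3*(-2) - 4) = 6 - (6 - 4) = 6 - 1*2 = 6 - 2 = 4)
N = -40 (N = (4*(-4) + 6)*4 = (-16 + 6)*4 = -10*4 = -40)
131 + N*(-16/22) = 131 - (-640)/22 = 131 - 40*(-8/11) = 131 + 320/11 = 1761/11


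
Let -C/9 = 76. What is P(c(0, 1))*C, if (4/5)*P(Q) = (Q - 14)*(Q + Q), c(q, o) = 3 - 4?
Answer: -25650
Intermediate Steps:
c(q, o) = -1
C = -684 (C = -9*76 = -684)
P(Q) = 5*Q*(-14 + Q)/2 (P(Q) = 5*((Q - 14)*(Q + Q))/4 = 5*((-14 + Q)*(2*Q))/4 = 5*(2*Q*(-14 + Q))/4 = 5*Q*(-14 + Q)/2)
P(c(0, 1))*C = ((5/2)*(-1)*(-14 - 1))*(-684) = ((5/2)*(-1)*(-15))*(-684) = (75/2)*(-684) = -25650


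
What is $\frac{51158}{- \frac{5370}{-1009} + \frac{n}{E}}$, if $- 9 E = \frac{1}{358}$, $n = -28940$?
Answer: $\frac{25809211}{47041943745} \approx 0.00054864$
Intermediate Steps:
$E = - \frac{1}{3222}$ ($E = - \frac{1}{9 \cdot 358} = \left(- \frac{1}{9}\right) \frac{1}{358} = - \frac{1}{3222} \approx -0.00031037$)
$\frac{51158}{- \frac{5370}{-1009} + \frac{n}{E}} = \frac{51158}{- \frac{5370}{-1009} - \frac{28940}{- \frac{1}{3222}}} = \frac{51158}{\left(-5370\right) \left(- \frac{1}{1009}\right) - -93244680} = \frac{51158}{\frac{5370}{1009} + 93244680} = \frac{51158}{\frac{94083887490}{1009}} = 51158 \cdot \frac{1009}{94083887490} = \frac{25809211}{47041943745}$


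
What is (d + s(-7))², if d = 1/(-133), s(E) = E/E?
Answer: 17424/17689 ≈ 0.98502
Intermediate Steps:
s(E) = 1
d = -1/133 ≈ -0.0075188
(d + s(-7))² = (-1/133 + 1)² = (132/133)² = 17424/17689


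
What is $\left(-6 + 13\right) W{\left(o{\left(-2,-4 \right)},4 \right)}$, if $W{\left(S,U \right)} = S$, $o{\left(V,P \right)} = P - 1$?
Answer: $-35$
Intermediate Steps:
$o{\left(V,P \right)} = -1 + P$
$\left(-6 + 13\right) W{\left(o{\left(-2,-4 \right)},4 \right)} = \left(-6 + 13\right) \left(-1 - 4\right) = 7 \left(-5\right) = -35$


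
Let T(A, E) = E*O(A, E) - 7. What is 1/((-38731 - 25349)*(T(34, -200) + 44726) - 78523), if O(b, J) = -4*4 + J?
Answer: -1/5633928043 ≈ -1.7750e-10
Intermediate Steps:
O(b, J) = -16 + J
T(A, E) = -7 + E*(-16 + E) (T(A, E) = E*(-16 + E) - 7 = -7 + E*(-16 + E))
1/((-38731 - 25349)*(T(34, -200) + 44726) - 78523) = 1/((-38731 - 25349)*((-7 - 200*(-16 - 200)) + 44726) - 78523) = 1/(-64080*((-7 - 200*(-216)) + 44726) - 78523) = 1/(-64080*((-7 + 43200) + 44726) - 78523) = 1/(-64080*(43193 + 44726) - 78523) = 1/(-64080*87919 - 78523) = 1/(-5633849520 - 78523) = 1/(-5633928043) = -1/5633928043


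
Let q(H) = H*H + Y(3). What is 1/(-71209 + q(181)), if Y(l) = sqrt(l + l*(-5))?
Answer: -3204/123187393 - I*sqrt(3)/739124358 ≈ -2.6009e-5 - 2.3434e-9*I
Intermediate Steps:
Y(l) = 2*sqrt(-l) (Y(l) = sqrt(l - 5*l) = sqrt(-4*l) = 2*sqrt(-l))
q(H) = H**2 + 2*I*sqrt(3) (q(H) = H*H + 2*sqrt(-1*3) = H**2 + 2*sqrt(-3) = H**2 + 2*(I*sqrt(3)) = H**2 + 2*I*sqrt(3))
1/(-71209 + q(181)) = 1/(-71209 + (181**2 + 2*I*sqrt(3))) = 1/(-71209 + (32761 + 2*I*sqrt(3))) = 1/(-38448 + 2*I*sqrt(3))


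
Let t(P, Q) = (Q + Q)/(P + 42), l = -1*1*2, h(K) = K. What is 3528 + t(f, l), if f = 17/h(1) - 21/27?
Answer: 462159/131 ≈ 3527.9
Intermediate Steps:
f = 146/9 (f = 17/1 - 21/27 = 17*1 - 21*1/27 = 17 - 7/9 = 146/9 ≈ 16.222)
l = -2 (l = -1*2 = -2)
t(P, Q) = 2*Q/(42 + P) (t(P, Q) = (2*Q)/(42 + P) = 2*Q/(42 + P))
3528 + t(f, l) = 3528 + 2*(-2)/(42 + 146/9) = 3528 + 2*(-2)/(524/9) = 3528 + 2*(-2)*(9/524) = 3528 - 9/131 = 462159/131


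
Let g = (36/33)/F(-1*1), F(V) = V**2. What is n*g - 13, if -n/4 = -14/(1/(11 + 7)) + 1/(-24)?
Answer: 11955/11 ≈ 1086.8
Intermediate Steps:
g = 12/11 (g = (36/33)/((-1*1)**2) = (36*(1/33))/((-1)**2) = (12/11)/1 = (12/11)*1 = 12/11 ≈ 1.0909)
n = 6049/6 (n = -4*(-14/(1/(11 + 7)) + 1/(-24)) = -4*(-14/(1/18) + 1*(-1/24)) = -4*(-14/1/18 - 1/24) = -4*(-14*18 - 1/24) = -4*(-252 - 1/24) = -4*(-6049/24) = 6049/6 ≈ 1008.2)
n*g - 13 = (6049/6)*(12/11) - 13 = 12098/11 - 13 = 11955/11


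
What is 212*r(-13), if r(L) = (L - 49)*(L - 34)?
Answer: 617768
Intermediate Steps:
r(L) = (-49 + L)*(-34 + L)
212*r(-13) = 212*(1666 + (-13)² - 83*(-13)) = 212*(1666 + 169 + 1079) = 212*2914 = 617768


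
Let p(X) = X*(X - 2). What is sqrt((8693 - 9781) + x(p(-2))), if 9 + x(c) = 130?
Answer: I*sqrt(967) ≈ 31.097*I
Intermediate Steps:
p(X) = X*(-2 + X)
x(c) = 121 (x(c) = -9 + 130 = 121)
sqrt((8693 - 9781) + x(p(-2))) = sqrt((8693 - 9781) + 121) = sqrt(-1088 + 121) = sqrt(-967) = I*sqrt(967)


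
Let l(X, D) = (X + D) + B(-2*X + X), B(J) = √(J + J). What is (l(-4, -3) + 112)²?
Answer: 11033 + 420*√2 ≈ 11627.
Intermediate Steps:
B(J) = √2*√J (B(J) = √(2*J) = √2*√J)
l(X, D) = D + X + √2*√(-X) (l(X, D) = (X + D) + √2*√(-2*X + X) = (D + X) + √2*√(-X) = D + X + √2*√(-X))
(l(-4, -3) + 112)² = ((-3 - 4 + √2*√(-1*(-4))) + 112)² = ((-3 - 4 + √2*√4) + 112)² = ((-3 - 4 + √2*2) + 112)² = ((-3 - 4 + 2*√2) + 112)² = ((-7 + 2*√2) + 112)² = (105 + 2*√2)²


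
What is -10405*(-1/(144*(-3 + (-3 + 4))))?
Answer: -10405/288 ≈ -36.128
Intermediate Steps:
-10405*(-1/(144*(-3 + (-3 + 4)))) = -10405*(-1/(144*(-3 + 1))) = -10405/((-2*(-144))) = -10405/288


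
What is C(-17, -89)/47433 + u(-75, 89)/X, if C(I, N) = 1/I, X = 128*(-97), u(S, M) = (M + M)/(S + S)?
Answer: 243419/2580355200 ≈ 9.4335e-5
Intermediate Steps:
u(S, M) = M/S (u(S, M) = (2*M)/((2*S)) = (2*M)*(1/(2*S)) = M/S)
X = -12416
C(-17, -89)/47433 + u(-75, 89)/X = 1/(-17*47433) + (89/(-75))/(-12416) = -1/17*1/47433 + (89*(-1/75))*(-1/12416) = -1/806361 - 89/75*(-1/12416) = -1/806361 + 89/931200 = 243419/2580355200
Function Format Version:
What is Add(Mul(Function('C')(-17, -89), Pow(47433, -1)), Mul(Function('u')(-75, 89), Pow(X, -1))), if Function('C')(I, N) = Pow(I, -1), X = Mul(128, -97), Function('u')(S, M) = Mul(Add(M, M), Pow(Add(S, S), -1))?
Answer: Rational(243419, 2580355200) ≈ 9.4335e-5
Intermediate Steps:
Function('u')(S, M) = Mul(M, Pow(S, -1)) (Function('u')(S, M) = Mul(Mul(2, M), Pow(Mul(2, S), -1)) = Mul(Mul(2, M), Mul(Rational(1, 2), Pow(S, -1))) = Mul(M, Pow(S, -1)))
X = -12416
Add(Mul(Function('C')(-17, -89), Pow(47433, -1)), Mul(Function('u')(-75, 89), Pow(X, -1))) = Add(Mul(Pow(-17, -1), Pow(47433, -1)), Mul(Mul(89, Pow(-75, -1)), Pow(-12416, -1))) = Add(Mul(Rational(-1, 17), Rational(1, 47433)), Mul(Mul(89, Rational(-1, 75)), Rational(-1, 12416))) = Add(Rational(-1, 806361), Mul(Rational(-89, 75), Rational(-1, 12416))) = Add(Rational(-1, 806361), Rational(89, 931200)) = Rational(243419, 2580355200)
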